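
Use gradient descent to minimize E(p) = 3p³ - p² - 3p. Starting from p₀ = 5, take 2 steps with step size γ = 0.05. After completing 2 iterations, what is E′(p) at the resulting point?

E′(p) = 9p² - 2p - 3
Step 1: E′(5) = 212; p₁ = 5 − 0.05·212 = -5.6
Step 2: E′(-5.6) = 290.44; p₂ = -5.6 − 0.05·290.44 = -20.122
E′(p) at (-20.122) = 3681.297956

3681.297956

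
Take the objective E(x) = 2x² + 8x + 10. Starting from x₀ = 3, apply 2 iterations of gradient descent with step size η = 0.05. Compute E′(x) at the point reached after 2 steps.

E′(x) = 4x + 8
x₁ = 3 − 0.05·20 = 2
x₂ = 2 − 0.05·16 = 1.2
E′(x) at (1.2) = 12.8

12.8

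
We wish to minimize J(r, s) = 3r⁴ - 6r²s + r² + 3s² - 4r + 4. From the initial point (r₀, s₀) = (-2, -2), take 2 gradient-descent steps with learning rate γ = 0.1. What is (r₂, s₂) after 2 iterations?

∇J = (12r³ - 12rs + 2r - 4, -6r² + 6s)
Step 1: at (-2, -2), ∇J = (-152, -36) → (-2, -2) − 0.1·(-152, -36) = (13.2, 1.6)
Step 2: at (13.2, 1.6), ∇J = (27368.576, -1035.84) → (13.2, 1.6) − 0.1·(27368.576, -1035.84) = (-2723.6576, 105.184)

(-2723.6576, 105.184)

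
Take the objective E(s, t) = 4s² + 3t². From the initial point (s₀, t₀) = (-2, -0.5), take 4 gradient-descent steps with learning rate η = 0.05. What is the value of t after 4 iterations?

∇E = (8s, 6t)
Step 1: at (-2, -0.5), ∇E = (-16, -3) → (-2, -0.5) − 0.05·(-16, -3) = (-1.2, -0.35)
Step 2: at (-1.2, -0.35), ∇E = (-9.6, -2.1) → (-1.2, -0.35) − 0.05·(-9.6, -2.1) = (-0.72, -0.245)
Step 3: at (-0.72, -0.245), ∇E = (-5.76, -1.47) → (-0.72, -0.245) − 0.05·(-5.76, -1.47) = (-0.432, -0.1715)
Step 4: at (-0.432, -0.1715), ∇E = (-3.456, -1.029) → (-0.432, -0.1715) − 0.05·(-3.456, -1.029) = (-0.2592, -0.12005)
t = -0.12005

-0.12005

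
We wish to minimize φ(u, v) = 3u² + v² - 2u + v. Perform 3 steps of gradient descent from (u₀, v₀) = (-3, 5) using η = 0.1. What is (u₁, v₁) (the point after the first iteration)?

(-1, 3.9)

∇φ = (6u - 2, 2v + 1)
Step 1: at (-3, 5), ∇φ = (-20, 11) → (-3, 5) − 0.1·(-20, 11) = (-1, 3.9)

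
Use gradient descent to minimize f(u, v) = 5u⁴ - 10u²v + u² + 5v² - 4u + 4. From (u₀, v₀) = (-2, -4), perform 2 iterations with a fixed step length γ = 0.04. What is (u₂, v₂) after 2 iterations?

(-1096.7559424, 48.98176)

∇f = (20u³ - 20uv + 2u - 4, -10u² + 10v)
(u₁, v₁) = (-2, -4) − 0.04·(-328, -80) = (11.12, -0.8)
(u₂, v₂) = (11.12, -0.8) − 0.04·(27696.89856, -1244.544) = (-1096.7559424, 48.98176)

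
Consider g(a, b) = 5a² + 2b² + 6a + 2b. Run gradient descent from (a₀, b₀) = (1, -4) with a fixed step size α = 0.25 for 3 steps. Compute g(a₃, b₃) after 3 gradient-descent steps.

∇g = (10a + 6, 4b + 2)
Step 1: at (1, -4), ∇g = (16, -14) → (1, -4) − 0.25·(16, -14) = (-3, -0.5)
Step 2: at (-3, -0.5), ∇g = (-24, 0) → (-3, -0.5) − 0.25·(-24, 0) = (3, -0.5)
Step 3: at (3, -0.5), ∇g = (36, 0) → (3, -0.5) − 0.25·(36, 0) = (-6, -0.5)
g(-6, -0.5) = 143.5

143.5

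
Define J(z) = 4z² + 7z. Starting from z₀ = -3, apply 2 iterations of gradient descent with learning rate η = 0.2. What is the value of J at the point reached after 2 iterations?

J′(z) = 8z + 7
z₁ = -3 − 0.2·(-17) = 0.4
z₂ = 0.4 − 0.2·10.2 = -1.64
J(-1.64) = -0.7216

-0.7216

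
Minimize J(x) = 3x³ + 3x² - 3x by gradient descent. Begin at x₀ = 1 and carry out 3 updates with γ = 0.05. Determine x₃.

0.3429262

J′(x) = 9x² + 6x - 3
x₁ = 1 − 0.05·12 = 0.4
x₂ = 0.4 − 0.05·0.84 = 0.358
x₃ = 0.358 − 0.05·0.301476 = 0.3429262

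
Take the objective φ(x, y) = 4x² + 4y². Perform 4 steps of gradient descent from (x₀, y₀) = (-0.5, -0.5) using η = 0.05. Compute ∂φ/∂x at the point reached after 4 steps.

-0.5184

∇φ = (8x, 8y)
(x₁, y₁) = (-0.5, -0.5) − 0.05·(-4, -4) = (-0.3, -0.3)
(x₂, y₂) = (-0.3, -0.3) − 0.05·(-2.4, -2.4) = (-0.18, -0.18)
(x₃, y₃) = (-0.18, -0.18) − 0.05·(-1.44, -1.44) = (-0.108, -0.108)
(x₄, y₄) = (-0.108, -0.108) − 0.05·(-0.864, -0.864) = (-0.0648, -0.0648)
∂φ/∂x at (-0.0648, -0.0648) = -0.5184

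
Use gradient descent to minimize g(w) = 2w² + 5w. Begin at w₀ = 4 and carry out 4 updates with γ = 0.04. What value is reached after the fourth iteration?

1.36382464

g′(w) = 4w + 5
w₁ = 4 − 0.04·21 = 3.16
w₂ = 3.16 − 0.04·17.64 = 2.4544
w₃ = 2.4544 − 0.04·14.8176 = 1.861696
w₄ = 1.861696 − 0.04·12.446784 = 1.36382464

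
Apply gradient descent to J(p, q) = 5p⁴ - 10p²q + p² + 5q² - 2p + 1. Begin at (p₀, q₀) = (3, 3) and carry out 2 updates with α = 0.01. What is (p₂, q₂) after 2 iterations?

∇J = (20p³ - 20pq + 2p - 2, -10p² + 10q)
(p₁, q₁) = (3, 3) − 0.01·(364, -60) = (-0.64, 3.6)
(p₂, q₂) = (-0.64, 3.6) − 0.01·(37.55712, 31.904) = (-1.0155712, 3.28096)

(-1.0155712, 3.28096)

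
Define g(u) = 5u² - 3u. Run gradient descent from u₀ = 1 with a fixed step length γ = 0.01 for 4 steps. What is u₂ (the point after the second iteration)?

0.867

g′(u) = 10u - 3
Step 1: g′(1) = 7; u₁ = 1 − 0.01·7 = 0.93
Step 2: g′(0.93) = 6.3; u₂ = 0.93 − 0.01·6.3 = 0.867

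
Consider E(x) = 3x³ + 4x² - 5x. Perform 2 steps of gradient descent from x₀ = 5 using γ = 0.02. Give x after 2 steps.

E′(x) = 9x² + 8x - 5
Step 1: E′(5) = 260; x₁ = 5 − 0.02·260 = -0.2
Step 2: E′(-0.2) = -6.24; x₂ = -0.2 − 0.02·(-6.24) = -0.0752

-0.0752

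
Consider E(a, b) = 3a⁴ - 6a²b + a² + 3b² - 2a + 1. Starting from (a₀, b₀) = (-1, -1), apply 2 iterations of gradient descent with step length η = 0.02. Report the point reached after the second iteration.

(-0.28169984, -0.645568)

∇E = (12a³ - 12ab + 2a - 2, -6a² + 6b)
Step 1: at (-1, -1), ∇E = (-28, -12) → (-1, -1) − 0.02·(-28, -12) = (-0.44, -0.76)
Step 2: at (-0.44, -0.76), ∇E = (-7.915008, -5.7216) → (-0.44, -0.76) − 0.02·(-7.915008, -5.7216) = (-0.28169984, -0.645568)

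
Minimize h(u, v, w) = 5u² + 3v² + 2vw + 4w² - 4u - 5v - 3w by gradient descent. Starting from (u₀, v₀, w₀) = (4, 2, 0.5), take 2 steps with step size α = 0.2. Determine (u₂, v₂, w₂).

∇h = (10u - 4, 6v + 2w - 5, 2v + 8w - 3)
Step 1: at (4, 2, 0.5), ∇h = (36, 8, 5) → (4, 2, 0.5) − 0.2·(36, 8, 5) = (-3.2, 0.4, -0.5)
Step 2: at (-3.2, 0.4, -0.5), ∇h = (-36, -3.6, -6.2) → (-3.2, 0.4, -0.5) − 0.2·(-36, -3.6, -6.2) = (4, 1.12, 0.74)

(4, 1.12, 0.74)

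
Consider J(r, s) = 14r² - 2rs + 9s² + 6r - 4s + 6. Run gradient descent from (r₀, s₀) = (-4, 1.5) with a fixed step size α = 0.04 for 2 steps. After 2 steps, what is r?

∇J = (28r - 2s + 6, -2r + 18s - 4)
(r₁, s₁) = (-4, 1.5) − 0.04·(-109, 31) = (0.36, 0.26)
(r₂, s₂) = (0.36, 0.26) − 0.04·(15.56, -0.04) = (-0.2624, 0.2616)
r = -0.2624

-0.2624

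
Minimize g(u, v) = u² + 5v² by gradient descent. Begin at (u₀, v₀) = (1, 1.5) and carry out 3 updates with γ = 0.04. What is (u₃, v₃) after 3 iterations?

∇g = (2u, 10v)
Step 1: at (1, 1.5), ∇g = (2, 15) → (1, 1.5) − 0.04·(2, 15) = (0.92, 0.9)
Step 2: at (0.92, 0.9), ∇g = (1.84, 9) → (0.92, 0.9) − 0.04·(1.84, 9) = (0.8464, 0.54)
Step 3: at (0.8464, 0.54), ∇g = (1.6928, 5.4) → (0.8464, 0.54) − 0.04·(1.6928, 5.4) = (0.778688, 0.324)

(0.778688, 0.324)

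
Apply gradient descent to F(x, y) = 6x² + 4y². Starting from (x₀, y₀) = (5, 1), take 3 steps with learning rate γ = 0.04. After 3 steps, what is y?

0.314432

∇F = (12x, 8y)
Step 1: at (5, 1), ∇F = (60, 8) → (5, 1) − 0.04·(60, 8) = (2.6, 0.68)
Step 2: at (2.6, 0.68), ∇F = (31.2, 5.44) → (2.6, 0.68) − 0.04·(31.2, 5.44) = (1.352, 0.4624)
Step 3: at (1.352, 0.4624), ∇F = (16.224, 3.6992) → (1.352, 0.4624) − 0.04·(16.224, 3.6992) = (0.70304, 0.314432)
y = 0.314432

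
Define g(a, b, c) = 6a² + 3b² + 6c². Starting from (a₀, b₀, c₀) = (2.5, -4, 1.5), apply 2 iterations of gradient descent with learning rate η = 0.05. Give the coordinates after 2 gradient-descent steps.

(0.4, -1.96, 0.24)

∇g = (12a, 6b, 12c)
(a₁, b₁, c₁) = (2.5, -4, 1.5) − 0.05·(30, -24, 18) = (1, -2.8, 0.6)
(a₂, b₂, c₂) = (1, -2.8, 0.6) − 0.05·(12, -16.8, 7.2) = (0.4, -1.96, 0.24)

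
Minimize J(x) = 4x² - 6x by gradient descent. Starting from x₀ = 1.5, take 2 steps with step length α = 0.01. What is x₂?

J′(x) = 8x - 6
x₁ = 1.5 − 0.01·6 = 1.44
x₂ = 1.44 − 0.01·5.52 = 1.3848

1.3848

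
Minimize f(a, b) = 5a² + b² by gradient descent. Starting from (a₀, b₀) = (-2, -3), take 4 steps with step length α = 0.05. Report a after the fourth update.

∇f = (10a, 2b)
Step 1: at (-2, -3), ∇f = (-20, -6) → (-2, -3) − 0.05·(-20, -6) = (-1, -2.7)
Step 2: at (-1, -2.7), ∇f = (-10, -5.4) → (-1, -2.7) − 0.05·(-10, -5.4) = (-0.5, -2.43)
Step 3: at (-0.5, -2.43), ∇f = (-5, -4.86) → (-0.5, -2.43) − 0.05·(-5, -4.86) = (-0.25, -2.187)
Step 4: at (-0.25, -2.187), ∇f = (-2.5, -4.374) → (-0.25, -2.187) − 0.05·(-2.5, -4.374) = (-0.125, -1.9683)
a = -0.125

-0.125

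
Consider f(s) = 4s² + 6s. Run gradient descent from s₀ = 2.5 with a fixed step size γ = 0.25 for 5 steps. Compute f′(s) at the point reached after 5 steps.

-26

f′(s) = 8s + 6
s₁ = 2.5 − 0.25·26 = -4
s₂ = -4 − 0.25·(-26) = 2.5
s₃ = 2.5 − 0.25·26 = -4
s₄ = -4 − 0.25·(-26) = 2.5
s₅ = 2.5 − 0.25·26 = -4
f′(s) at (-4) = -26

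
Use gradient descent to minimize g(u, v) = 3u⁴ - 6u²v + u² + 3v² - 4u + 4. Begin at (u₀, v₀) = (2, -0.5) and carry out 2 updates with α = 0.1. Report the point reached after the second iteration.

(787.8944, 47.344)

∇g = (12u³ - 12uv + 2u - 4, -6u² + 6v)
Step 1: at (2, -0.5), ∇g = (108, -27) → (2, -0.5) − 0.1·(108, -27) = (-8.8, 2.2)
Step 2: at (-8.8, 2.2), ∇g = (-7966.944, -451.44) → (-8.8, 2.2) − 0.1·(-7966.944, -451.44) = (787.8944, 47.344)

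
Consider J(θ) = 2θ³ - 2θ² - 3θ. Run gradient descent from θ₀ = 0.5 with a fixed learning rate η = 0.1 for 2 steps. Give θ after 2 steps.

1.0565

J′(θ) = 6θ² - 4θ - 3
θ₁ = 0.5 − 0.1·(-3.5) = 0.85
θ₂ = 0.85 − 0.1·(-2.065) = 1.0565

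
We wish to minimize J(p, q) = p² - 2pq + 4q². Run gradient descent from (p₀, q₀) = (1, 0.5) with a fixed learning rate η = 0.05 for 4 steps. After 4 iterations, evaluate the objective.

∇J = (2p - 2q, -2p + 8q)
Step 1: at (1, 0.5), ∇J = (1, 2) → (1, 0.5) − 0.05·(1, 2) = (0.95, 0.4)
Step 2: at (0.95, 0.4), ∇J = (1.1, 1.3) → (0.95, 0.4) − 0.05·(1.1, 1.3) = (0.895, 0.335)
Step 3: at (0.895, 0.335), ∇J = (1.12, 0.89) → (0.895, 0.335) − 0.05·(1.12, 0.89) = (0.839, 0.2905)
Step 4: at (0.839, 0.2905), ∇J = (1.097, 0.646) → (0.839, 0.2905) − 0.05·(1.097, 0.646) = (0.78415, 0.2582)
J(0.78415, 0.2582) = 0.4766251225

0.4766251225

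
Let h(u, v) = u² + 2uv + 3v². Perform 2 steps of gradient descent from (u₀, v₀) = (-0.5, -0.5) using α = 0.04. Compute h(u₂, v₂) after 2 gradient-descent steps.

0.44212608

∇h = (2u + 2v, 2u + 6v)
(u₁, v₁) = (-0.5, -0.5) − 0.04·(-2, -4) = (-0.42, -0.34)
(u₂, v₂) = (-0.42, -0.34) − 0.04·(-1.52, -2.88) = (-0.3592, -0.2248)
h(-0.3592, -0.2248) = 0.44212608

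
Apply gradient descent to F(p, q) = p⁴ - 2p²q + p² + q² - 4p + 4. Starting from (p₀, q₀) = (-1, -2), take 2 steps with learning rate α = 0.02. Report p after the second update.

∇F = (4p³ - 4pq + 2p - 4, -2p² + 2q)
Step 1: at (-1, -2), ∇F = (-18, -6) → (-1, -2) − 0.02·(-18, -6) = (-0.64, -1.88)
Step 2: at (-0.64, -1.88), ∇F = (-11.141376, -4.5792) → (-0.64, -1.88) − 0.02·(-11.141376, -4.5792) = (-0.41717248, -1.788416)
p = -0.41717248

-0.41717248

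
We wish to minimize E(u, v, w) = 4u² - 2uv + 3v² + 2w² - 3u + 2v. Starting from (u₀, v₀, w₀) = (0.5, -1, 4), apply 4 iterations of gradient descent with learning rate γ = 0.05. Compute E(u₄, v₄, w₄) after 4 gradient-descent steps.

∇E = (8u - 2v - 3, -2u + 6v + 2, 4w)
(u₁, v₁, w₁) = (0.5, -1, 4) − 0.05·(3, -5, 16) = (0.35, -0.75, 3.2)
(u₂, v₂, w₂) = (0.35, -0.75, 3.2) − 0.05·(1.3, -3.2, 12.8) = (0.285, -0.59, 2.56)
(u₃, v₃, w₃) = (0.285, -0.59, 2.56) − 0.05·(0.46, -2.11, 10.24) = (0.262, -0.4845, 2.048)
(u₄, v₄, w₄) = (0.262, -0.4845, 2.048) − 0.05·(0.065, -1.431, 8.192) = (0.25875, -0.41295, 1.6384)
E(0.25875, -0.41295, 1.6384) = 4.7596501025

4.7596501025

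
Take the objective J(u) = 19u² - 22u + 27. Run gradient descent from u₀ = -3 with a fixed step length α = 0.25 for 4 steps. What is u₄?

-18681.75

J′(u) = 38u - 22
u₁ = -3 − 0.25·(-136) = 31
u₂ = 31 − 0.25·1156 = -258
u₃ = -258 − 0.25·(-9826) = 2198.5
u₄ = 2198.5 − 0.25·83521 = -18681.75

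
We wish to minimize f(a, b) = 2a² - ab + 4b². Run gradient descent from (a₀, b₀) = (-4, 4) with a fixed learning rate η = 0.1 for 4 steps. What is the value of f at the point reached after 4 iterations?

0.3807832

∇f = (4a - b, -a + 8b)
Step 1: at (-4, 4), ∇f = (-20, 36) → (-4, 4) − 0.1·(-20, 36) = (-2, 0.4)
Step 2: at (-2, 0.4), ∇f = (-8.4, 5.2) → (-2, 0.4) − 0.1·(-8.4, 5.2) = (-1.16, -0.12)
Step 3: at (-1.16, -0.12), ∇f = (-4.52, 0.2) → (-1.16, -0.12) − 0.1·(-4.52, 0.2) = (-0.708, -0.14)
Step 4: at (-0.708, -0.14), ∇f = (-2.692, -0.412) → (-0.708, -0.14) − 0.1·(-2.692, -0.412) = (-0.4388, -0.0988)
f(-0.4388, -0.0988) = 0.3807832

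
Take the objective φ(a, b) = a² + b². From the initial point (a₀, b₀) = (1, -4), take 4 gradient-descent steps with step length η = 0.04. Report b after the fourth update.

-2.86557184

∇φ = (2a, 2b)
Step 1: at (1, -4), ∇φ = (2, -8) → (1, -4) − 0.04·(2, -8) = (0.92, -3.68)
Step 2: at (0.92, -3.68), ∇φ = (1.84, -7.36) → (0.92, -3.68) − 0.04·(1.84, -7.36) = (0.8464, -3.3856)
Step 3: at (0.8464, -3.3856), ∇φ = (1.6928, -6.7712) → (0.8464, -3.3856) − 0.04·(1.6928, -6.7712) = (0.778688, -3.114752)
Step 4: at (0.778688, -3.114752), ∇φ = (1.557376, -6.229504) → (0.778688, -3.114752) − 0.04·(1.557376, -6.229504) = (0.71639296, -2.86557184)
b = -2.86557184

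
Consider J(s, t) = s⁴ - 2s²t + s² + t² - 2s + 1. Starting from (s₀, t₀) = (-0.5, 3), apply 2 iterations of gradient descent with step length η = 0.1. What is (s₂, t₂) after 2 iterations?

∇J = (4s³ - 4st + 2s - 2, -2s² + 2t)
(s₁, t₁) = (-0.5, 3) − 0.1·(2.5, 5.5) = (-0.75, 2.45)
(s₂, t₂) = (-0.75, 2.45) − 0.1·(2.1625, 3.775) = (-0.96625, 2.0725)

(-0.96625, 2.0725)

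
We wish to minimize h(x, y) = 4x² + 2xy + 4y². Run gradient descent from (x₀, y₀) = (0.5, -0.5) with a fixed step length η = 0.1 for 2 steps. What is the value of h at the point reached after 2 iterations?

0.0384

∇h = (8x + 2y, 2x + 8y)
Step 1: at (0.5, -0.5), ∇h = (3, -3) → (0.5, -0.5) − 0.1·(3, -3) = (0.2, -0.2)
Step 2: at (0.2, -0.2), ∇h = (1.2, -1.2) → (0.2, -0.2) − 0.1·(1.2, -1.2) = (0.08, -0.08)
h(0.08, -0.08) = 0.0384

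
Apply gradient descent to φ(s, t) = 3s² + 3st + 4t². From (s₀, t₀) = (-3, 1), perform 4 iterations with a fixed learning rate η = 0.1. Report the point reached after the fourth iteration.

(-0.3531, 0.2545)

∇φ = (6s + 3t, 3s + 8t)
(s₁, t₁) = (-3, 1) − 0.1·(-15, -1) = (-1.5, 1.1)
(s₂, t₂) = (-1.5, 1.1) − 0.1·(-5.7, 4.3) = (-0.93, 0.67)
(s₃, t₃) = (-0.93, 0.67) − 0.1·(-3.57, 2.57) = (-0.573, 0.413)
(s₄, t₄) = (-0.573, 0.413) − 0.1·(-2.199, 1.585) = (-0.3531, 0.2545)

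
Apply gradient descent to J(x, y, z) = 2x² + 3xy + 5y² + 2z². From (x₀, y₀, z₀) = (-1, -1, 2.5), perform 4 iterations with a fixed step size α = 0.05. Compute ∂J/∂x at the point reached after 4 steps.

-0.96829375

∇J = (4x + 3y, 3x + 10y, 4z)
Step 1: at (-1, -1, 2.5), ∇J = (-7, -13, 10) → (-1, -1, 2.5) − 0.05·(-7, -13, 10) = (-0.65, -0.35, 2)
Step 2: at (-0.65, -0.35, 2), ∇J = (-3.65, -5.45, 8) → (-0.65, -0.35, 2) − 0.05·(-3.65, -5.45, 8) = (-0.4675, -0.0775, 1.6)
Step 3: at (-0.4675, -0.0775, 1.6), ∇J = (-2.1025, -2.1775, 6.4) → (-0.4675, -0.0775, 1.6) − 0.05·(-2.1025, -2.1775, 6.4) = (-0.362375, 0.031375, 1.28)
Step 4: at (-0.362375, 0.031375, 1.28), ∇J = (-1.355375, -0.773375, 5.12) → (-0.362375, 0.031375, 1.28) − 0.05·(-1.355375, -0.773375, 5.12) = (-0.29460625, 0.07004375, 1.024)
∂J/∂x at (-0.29460625, 0.07004375, 1.024) = -0.96829375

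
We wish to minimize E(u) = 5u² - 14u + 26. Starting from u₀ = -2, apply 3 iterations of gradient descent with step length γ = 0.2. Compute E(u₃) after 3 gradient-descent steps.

E′(u) = 10u - 14
u₁ = -2 − 0.2·(-34) = 4.8
u₂ = 4.8 − 0.2·34 = -2
u₃ = -2 − 0.2·(-34) = 4.8
E(4.8) = 74

74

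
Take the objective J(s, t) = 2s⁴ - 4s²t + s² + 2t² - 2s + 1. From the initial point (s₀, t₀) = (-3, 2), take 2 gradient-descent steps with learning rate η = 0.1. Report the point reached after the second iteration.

(-2421.7648, 88.144)

∇J = (8s³ - 8st + 2s - 2, -4s² + 4t)
Step 1: at (-3, 2), ∇J = (-176, -28) → (-3, 2) − 0.1·(-176, -28) = (14.6, 4.8)
Step 2: at (14.6, 4.8), ∇J = (24363.648, -833.44) → (14.6, 4.8) − 0.1·(24363.648, -833.44) = (-2421.7648, 88.144)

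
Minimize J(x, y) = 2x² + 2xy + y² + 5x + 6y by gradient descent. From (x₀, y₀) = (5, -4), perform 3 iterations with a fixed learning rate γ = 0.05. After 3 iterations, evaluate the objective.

∇J = (4x + 2y + 5, 2x + 2y + 6)
(x₁, y₁) = (5, -4) − 0.05·(17, 8) = (4.15, -4.4)
(x₂, y₂) = (4.15, -4.4) − 0.05·(12.8, 5.5) = (3.51, -4.675)
(x₃, y₃) = (3.51, -4.675) − 0.05·(9.69, 3.67) = (3.0255, -4.8585)
J(3.0255, -4.8585) = -1.50996075

-1.50996075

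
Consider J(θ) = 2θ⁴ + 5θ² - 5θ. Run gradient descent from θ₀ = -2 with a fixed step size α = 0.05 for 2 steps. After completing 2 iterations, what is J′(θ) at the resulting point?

J′(θ) = 8θ³ + 10θ - 5
Step 1: J′(-2) = -89; θ₁ = -2 − 0.05·(-89) = 2.45
Step 2: J′(2.45) = 137.149; θ₂ = 2.45 − 0.05·137.149 = -4.40745
J′(θ) at (-4.40745) = -734.013932371949

-734.013932371949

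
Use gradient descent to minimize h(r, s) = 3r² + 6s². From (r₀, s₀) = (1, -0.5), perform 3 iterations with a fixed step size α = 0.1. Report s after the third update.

∇h = (6r, 12s)
(r₁, s₁) = (1, -0.5) − 0.1·(6, -6) = (0.4, 0.1)
(r₂, s₂) = (0.4, 0.1) − 0.1·(2.4, 1.2) = (0.16, -0.02)
(r₃, s₃) = (0.16, -0.02) − 0.1·(0.96, -0.24) = (0.064, 0.004)
s = 0.004

0.004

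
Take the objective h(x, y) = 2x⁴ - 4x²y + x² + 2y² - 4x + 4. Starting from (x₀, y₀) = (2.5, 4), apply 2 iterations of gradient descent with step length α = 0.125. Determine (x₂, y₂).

(15.734375, 7.84375)

∇h = (8x³ - 8xy + 2x - 4, -4x² + 4y)
Step 1: at (2.5, 4), ∇h = (46, -9) → (2.5, 4) − 0.125·(46, -9) = (-3.25, 5.125)
Step 2: at (-3.25, 5.125), ∇h = (-151.875, -21.75) → (-3.25, 5.125) − 0.125·(-151.875, -21.75) = (15.734375, 7.84375)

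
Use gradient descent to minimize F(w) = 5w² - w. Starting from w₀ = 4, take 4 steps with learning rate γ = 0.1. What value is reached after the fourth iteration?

0.1

F′(w) = 10w - 1
Step 1: F′(4) = 39; w₁ = 4 − 0.1·39 = 0.1
Step 2: F′(0.1) = 0; w₂ = 0.1 − 0.1·0 = 0.1
Step 3: F′(0.1) = 0; w₃ = 0.1 − 0.1·0 = 0.1
Step 4: F′(0.1) = 0; w₄ = 0.1 − 0.1·0 = 0.1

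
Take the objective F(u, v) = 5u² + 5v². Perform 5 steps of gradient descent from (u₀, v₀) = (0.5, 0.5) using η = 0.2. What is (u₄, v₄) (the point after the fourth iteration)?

∇F = (10u, 10v)
(u₁, v₁) = (0.5, 0.5) − 0.2·(5, 5) = (-0.5, -0.5)
(u₂, v₂) = (-0.5, -0.5) − 0.2·(-5, -5) = (0.5, 0.5)
(u₃, v₃) = (0.5, 0.5) − 0.2·(5, 5) = (-0.5, -0.5)
(u₄, v₄) = (-0.5, -0.5) − 0.2·(-5, -5) = (0.5, 0.5)

(0.5, 0.5)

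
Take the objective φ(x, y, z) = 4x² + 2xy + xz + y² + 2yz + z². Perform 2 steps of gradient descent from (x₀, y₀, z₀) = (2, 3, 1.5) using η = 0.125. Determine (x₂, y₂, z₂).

(-0.359375, 1.234375, -0.1328125)

∇φ = (8x + 2y + z, 2x + 2y + 2z, x + 2y + 2z)
(x₁, y₁, z₁) = (2, 3, 1.5) − 0.125·(23.5, 13, 11) = (-0.9375, 1.375, 0.125)
(x₂, y₂, z₂) = (-0.9375, 1.375, 0.125) − 0.125·(-4.625, 1.125, 2.0625) = (-0.359375, 1.234375, -0.1328125)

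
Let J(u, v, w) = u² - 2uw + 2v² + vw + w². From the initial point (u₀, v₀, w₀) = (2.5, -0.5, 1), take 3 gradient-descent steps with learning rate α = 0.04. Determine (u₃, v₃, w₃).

∇J = (2u - 2w, 4v + w, -2u + v + 2w)
(u₁, v₁, w₁) = (2.5, -0.5, 1) − 0.04·(3, -1, -3.5) = (2.38, -0.46, 1.14)
(u₂, v₂, w₂) = (2.38, -0.46, 1.14) − 0.04·(2.48, -0.7, -2.94) = (2.2808, -0.432, 1.2576)
(u₃, v₃, w₃) = (2.2808, -0.432, 1.2576) − 0.04·(2.0464, -0.4704, -2.4784) = (2.198944, -0.413184, 1.356736)

(2.198944, -0.413184, 1.356736)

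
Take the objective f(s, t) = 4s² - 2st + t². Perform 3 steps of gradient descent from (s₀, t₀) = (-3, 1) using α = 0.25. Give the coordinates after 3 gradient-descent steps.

(4.625, -1.375)

∇f = (8s - 2t, -2s + 2t)
Step 1: at (-3, 1), ∇f = (-26, 8) → (-3, 1) − 0.25·(-26, 8) = (3.5, -1)
Step 2: at (3.5, -1), ∇f = (30, -9) → (3.5, -1) − 0.25·(30, -9) = (-4, 1.25)
Step 3: at (-4, 1.25), ∇f = (-34.5, 10.5) → (-4, 1.25) − 0.25·(-34.5, 10.5) = (4.625, -1.375)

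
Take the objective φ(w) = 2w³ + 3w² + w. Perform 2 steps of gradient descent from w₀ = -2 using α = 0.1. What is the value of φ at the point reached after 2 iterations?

-824.593025328

φ′(w) = 6w² + 6w + 1
w₁ = -2 − 0.1·13 = -3.3
w₂ = -3.3 − 0.1·46.54 = -7.954
φ(-7.954) = -824.593025328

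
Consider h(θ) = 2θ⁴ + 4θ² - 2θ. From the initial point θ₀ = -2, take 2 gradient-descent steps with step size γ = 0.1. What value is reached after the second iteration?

h′(θ) = 8θ³ + 8θ - 2
θ₁ = -2 − 0.1·(-82) = 6.2
θ₂ = 6.2 − 0.1·1954.224 = -189.2224

-189.2224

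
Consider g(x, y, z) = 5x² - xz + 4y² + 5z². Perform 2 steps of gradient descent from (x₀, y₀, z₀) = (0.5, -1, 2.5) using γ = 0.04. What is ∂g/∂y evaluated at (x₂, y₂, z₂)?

-3.6992

∇g = (10x - z, 8y, -x + 10z)
(x₁, y₁, z₁) = (0.5, -1, 2.5) − 0.04·(2.5, -8, 24.5) = (0.4, -0.68, 1.52)
(x₂, y₂, z₂) = (0.4, -0.68, 1.52) − 0.04·(2.48, -5.44, 14.8) = (0.3008, -0.4624, 0.928)
∂g/∂y at (0.3008, -0.4624, 0.928) = -3.6992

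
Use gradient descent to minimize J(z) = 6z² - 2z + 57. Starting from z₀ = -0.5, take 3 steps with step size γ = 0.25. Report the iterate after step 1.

1.5

J′(z) = 12z - 2
Step 1: J′(-0.5) = -8; z₁ = -0.5 − 0.25·(-8) = 1.5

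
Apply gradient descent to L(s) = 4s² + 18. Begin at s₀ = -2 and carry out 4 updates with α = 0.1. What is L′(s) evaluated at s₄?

-0.0256

L′(s) = 8s
Step 1: L′(-2) = -16; s₁ = -2 − 0.1·(-16) = -0.4
Step 2: L′(-0.4) = -3.2; s₂ = -0.4 − 0.1·(-3.2) = -0.08
Step 3: L′(-0.08) = -0.64; s₃ = -0.08 − 0.1·(-0.64) = -0.016
Step 4: L′(-0.016) = -0.128; s₄ = -0.016 − 0.1·(-0.128) = -0.0032
L′(s) at (-0.0032) = -0.0256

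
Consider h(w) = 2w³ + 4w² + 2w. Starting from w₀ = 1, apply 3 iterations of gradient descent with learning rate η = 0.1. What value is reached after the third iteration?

h′(w) = 6w² + 8w + 2
w₁ = 1 − 0.1·16 = -0.6
w₂ = -0.6 − 0.1·(-0.64) = -0.536
w₃ = -0.536 − 0.1·(-0.564224) = -0.4795776

-0.4795776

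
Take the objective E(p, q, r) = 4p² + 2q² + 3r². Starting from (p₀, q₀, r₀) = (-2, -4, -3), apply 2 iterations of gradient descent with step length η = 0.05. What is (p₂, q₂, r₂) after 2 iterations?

(-0.72, -2.56, -1.47)

∇E = (8p, 4q, 6r)
Step 1: at (-2, -4, -3), ∇E = (-16, -16, -18) → (-2, -4, -3) − 0.05·(-16, -16, -18) = (-1.2, -3.2, -2.1)
Step 2: at (-1.2, -3.2, -2.1), ∇E = (-9.6, -12.8, -12.6) → (-1.2, -3.2, -2.1) − 0.05·(-9.6, -12.8, -12.6) = (-0.72, -2.56, -1.47)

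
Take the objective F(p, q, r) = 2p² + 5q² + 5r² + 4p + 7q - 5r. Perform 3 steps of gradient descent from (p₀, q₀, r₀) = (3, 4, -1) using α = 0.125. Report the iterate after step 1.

(1, -1.875, 0.875)

∇F = (4p + 4, 10q + 7, 10r - 5)
Step 1: at (3, 4, -1), ∇F = (16, 47, -15) → (3, 4, -1) − 0.125·(16, 47, -15) = (1, -1.875, 0.875)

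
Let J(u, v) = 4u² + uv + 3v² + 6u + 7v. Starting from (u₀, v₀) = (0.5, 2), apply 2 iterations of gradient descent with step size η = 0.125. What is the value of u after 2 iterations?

-0.6953125

∇J = (8u + v + 6, u + 6v + 7)
(u₁, v₁) = (0.5, 2) − 0.125·(12, 19.5) = (-1, -0.4375)
(u₂, v₂) = (-1, -0.4375) − 0.125·(-2.4375, 3.375) = (-0.6953125, -0.859375)
u = -0.6953125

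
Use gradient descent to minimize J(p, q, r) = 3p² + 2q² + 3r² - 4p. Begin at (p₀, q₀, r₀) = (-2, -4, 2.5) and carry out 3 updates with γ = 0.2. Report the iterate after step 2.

∇J = (6p - 4, 4q, 6r)
(p₁, q₁, r₁) = (-2, -4, 2.5) − 0.2·(-16, -16, 15) = (1.2, -0.8, -0.5)
(p₂, q₂, r₂) = (1.2, -0.8, -0.5) − 0.2·(3.2, -3.2, -3) = (0.56, -0.16, 0.1)

(0.56, -0.16, 0.1)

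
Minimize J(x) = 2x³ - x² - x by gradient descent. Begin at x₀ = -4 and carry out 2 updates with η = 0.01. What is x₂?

J′(x) = 6x² - 2x - 1
Step 1: J′(-4) = 103; x₁ = -4 − 0.01·103 = -5.03
Step 2: J′(-5.03) = 160.8654; x₂ = -5.03 − 0.01·160.8654 = -6.638654

-6.638654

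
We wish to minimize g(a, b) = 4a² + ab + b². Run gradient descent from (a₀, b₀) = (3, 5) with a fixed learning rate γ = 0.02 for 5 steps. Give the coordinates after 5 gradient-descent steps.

(0.93154952, 3.89370984)

∇g = (8a + b, a + 2b)
(a₁, b₁) = (3, 5) − 0.02·(29, 13) = (2.42, 4.74)
(a₂, b₂) = (2.42, 4.74) − 0.02·(24.1, 11.9) = (1.938, 4.502)
(a₃, b₃) = (1.938, 4.502) − 0.02·(20.006, 10.942) = (1.53788, 4.28316)
(a₄, b₄) = (1.53788, 4.28316) − 0.02·(16.5862, 10.1042) = (1.206156, 4.081076)
(a₅, b₅) = (1.206156, 4.081076) − 0.02·(13.730324, 9.368308) = (0.93154952, 3.89370984)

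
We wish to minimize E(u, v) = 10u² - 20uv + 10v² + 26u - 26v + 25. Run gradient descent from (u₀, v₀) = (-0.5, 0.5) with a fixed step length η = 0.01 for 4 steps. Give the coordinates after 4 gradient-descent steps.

∇E = (20u - 20v + 26, -20u + 20v - 26)
(u₁, v₁) = (-0.5, 0.5) − 0.01·(6, -6) = (-0.56, 0.56)
(u₂, v₂) = (-0.56, 0.56) − 0.01·(3.6, -3.6) = (-0.596, 0.596)
(u₃, v₃) = (-0.596, 0.596) − 0.01·(2.16, -2.16) = (-0.6176, 0.6176)
(u₄, v₄) = (-0.6176, 0.6176) − 0.01·(1.296, -1.296) = (-0.63056, 0.63056)

(-0.63056, 0.63056)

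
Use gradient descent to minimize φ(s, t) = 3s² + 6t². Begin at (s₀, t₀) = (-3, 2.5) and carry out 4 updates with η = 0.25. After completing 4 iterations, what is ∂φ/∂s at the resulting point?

∇φ = (6s, 12t)
Step 1: at (-3, 2.5), ∇φ = (-18, 30) → (-3, 2.5) − 0.25·(-18, 30) = (1.5, -5)
Step 2: at (1.5, -5), ∇φ = (9, -60) → (1.5, -5) − 0.25·(9, -60) = (-0.75, 10)
Step 3: at (-0.75, 10), ∇φ = (-4.5, 120) → (-0.75, 10) − 0.25·(-4.5, 120) = (0.375, -20)
Step 4: at (0.375, -20), ∇φ = (2.25, -240) → (0.375, -20) − 0.25·(2.25, -240) = (-0.1875, 40)
∂φ/∂s at (-0.1875, 40) = -1.125

-1.125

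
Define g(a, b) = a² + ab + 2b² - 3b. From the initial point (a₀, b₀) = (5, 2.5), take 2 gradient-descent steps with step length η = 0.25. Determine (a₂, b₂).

(1.0625, 0.28125)

∇g = (2a + b, a + 4b - 3)
(a₁, b₁) = (5, 2.5) − 0.25·(12.5, 12) = (1.875, -0.5)
(a₂, b₂) = (1.875, -0.5) − 0.25·(3.25, -3.125) = (1.0625, 0.28125)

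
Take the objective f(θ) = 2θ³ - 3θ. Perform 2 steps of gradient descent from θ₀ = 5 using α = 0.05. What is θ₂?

-3.85675

f′(θ) = 6θ² - 3
θ₁ = 5 − 0.05·147 = -2.35
θ₂ = -2.35 − 0.05·30.135 = -3.85675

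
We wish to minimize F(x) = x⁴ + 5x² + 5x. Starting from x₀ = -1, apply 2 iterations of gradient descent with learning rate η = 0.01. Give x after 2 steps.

F′(x) = 4x³ + 10x + 5
Step 1: F′(-1) = -9; x₁ = -1 − 0.01·(-9) = -0.91
Step 2: F′(-0.91) = -7.114284; x₂ = -0.91 − 0.01·(-7.114284) = -0.83885716

-0.83885716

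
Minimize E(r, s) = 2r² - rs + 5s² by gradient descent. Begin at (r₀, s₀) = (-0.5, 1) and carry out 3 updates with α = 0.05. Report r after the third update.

∇E = (4r - s, -r + 10s)
Step 1: at (-0.5, 1), ∇E = (-3, 10.5) → (-0.5, 1) − 0.05·(-3, 10.5) = (-0.35, 0.475)
Step 2: at (-0.35, 0.475), ∇E = (-1.875, 5.1) → (-0.35, 0.475) − 0.05·(-1.875, 5.1) = (-0.25625, 0.22)
Step 3: at (-0.25625, 0.22), ∇E = (-1.245, 2.45625) → (-0.25625, 0.22) − 0.05·(-1.245, 2.45625) = (-0.194, 0.0971875)
r = -0.194

-0.194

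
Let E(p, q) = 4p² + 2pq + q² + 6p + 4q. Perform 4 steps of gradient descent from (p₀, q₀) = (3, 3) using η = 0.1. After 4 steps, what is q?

0.1712

∇E = (8p + 2q + 6, 2p + 2q + 4)
Step 1: at (3, 3), ∇E = (36, 16) → (3, 3) − 0.1·(36, 16) = (-0.6, 1.4)
Step 2: at (-0.6, 1.4), ∇E = (4, 5.6) → (-0.6, 1.4) − 0.1·(4, 5.6) = (-1, 0.84)
Step 3: at (-1, 0.84), ∇E = (-0.32, 3.68) → (-1, 0.84) − 0.1·(-0.32, 3.68) = (-0.968, 0.472)
Step 4: at (-0.968, 0.472), ∇E = (-0.8, 3.008) → (-0.968, 0.472) − 0.1·(-0.8, 3.008) = (-0.888, 0.1712)
q = 0.1712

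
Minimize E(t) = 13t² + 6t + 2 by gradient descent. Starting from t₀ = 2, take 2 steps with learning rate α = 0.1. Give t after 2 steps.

E′(t) = 26t + 6
Step 1: E′(2) = 58; t₁ = 2 − 0.1·58 = -3.8
Step 2: E′(-3.8) = -92.8; t₂ = -3.8 − 0.1·(-92.8) = 5.48

5.48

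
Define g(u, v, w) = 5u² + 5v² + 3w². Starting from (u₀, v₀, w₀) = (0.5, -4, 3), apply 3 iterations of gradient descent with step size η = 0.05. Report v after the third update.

∇g = (10u, 10v, 6w)
(u₁, v₁, w₁) = (0.5, -4, 3) − 0.05·(5, -40, 18) = (0.25, -2, 2.1)
(u₂, v₂, w₂) = (0.25, -2, 2.1) − 0.05·(2.5, -20, 12.6) = (0.125, -1, 1.47)
(u₃, v₃, w₃) = (0.125, -1, 1.47) − 0.05·(1.25, -10, 8.82) = (0.0625, -0.5, 1.029)
v = -0.5

-0.5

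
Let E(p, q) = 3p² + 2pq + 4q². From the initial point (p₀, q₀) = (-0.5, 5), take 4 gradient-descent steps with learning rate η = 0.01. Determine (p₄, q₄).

∇E = (6p + 2q, 2p + 8q)
Step 1: at (-0.5, 5), ∇E = (7, 39) → (-0.5, 5) − 0.01·(7, 39) = (-0.57, 4.61)
Step 2: at (-0.57, 4.61), ∇E = (5.8, 35.74) → (-0.57, 4.61) − 0.01·(5.8, 35.74) = (-0.628, 4.2526)
Step 3: at (-0.628, 4.2526), ∇E = (4.7372, 32.7648) → (-0.628, 4.2526) − 0.01·(4.7372, 32.7648) = (-0.675372, 3.924952)
Step 4: at (-0.675372, 3.924952), ∇E = (3.797672, 30.048872) → (-0.675372, 3.924952) − 0.01·(3.797672, 30.048872) = (-0.71334872, 3.62446328)

(-0.71334872, 3.62446328)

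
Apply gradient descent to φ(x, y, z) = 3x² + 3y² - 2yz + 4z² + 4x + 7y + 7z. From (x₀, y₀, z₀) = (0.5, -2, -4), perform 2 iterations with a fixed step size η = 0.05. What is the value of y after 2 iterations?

-2.15

∇φ = (6x + 4, 6y - 2z + 7, -2y + 8z + 7)
Step 1: at (0.5, -2, -4), ∇φ = (7, 3, -21) → (0.5, -2, -4) − 0.05·(7, 3, -21) = (0.15, -2.15, -2.95)
Step 2: at (0.15, -2.15, -2.95), ∇φ = (4.9, 0, -12.3) → (0.15, -2.15, -2.95) − 0.05·(4.9, 0, -12.3) = (-0.095, -2.15, -2.335)
y = -2.15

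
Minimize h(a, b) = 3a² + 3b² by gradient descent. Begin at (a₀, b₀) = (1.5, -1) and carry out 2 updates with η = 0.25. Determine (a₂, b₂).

(0.375, -0.25)

∇h = (6a, 6b)
(a₁, b₁) = (1.5, -1) − 0.25·(9, -6) = (-0.75, 0.5)
(a₂, b₂) = (-0.75, 0.5) − 0.25·(-4.5, 3) = (0.375, -0.25)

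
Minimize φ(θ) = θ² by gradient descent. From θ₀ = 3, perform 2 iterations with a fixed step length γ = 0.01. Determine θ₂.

φ′(θ) = 2θ
θ₁ = 3 − 0.01·6 = 2.94
θ₂ = 2.94 − 0.01·5.88 = 2.8812

2.8812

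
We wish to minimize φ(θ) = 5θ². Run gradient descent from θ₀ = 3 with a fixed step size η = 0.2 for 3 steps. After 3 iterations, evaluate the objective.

φ′(θ) = 10θ
θ₁ = 3 − 0.2·30 = -3
θ₂ = -3 − 0.2·(-30) = 3
θ₃ = 3 − 0.2·30 = -3
φ(-3) = 45

45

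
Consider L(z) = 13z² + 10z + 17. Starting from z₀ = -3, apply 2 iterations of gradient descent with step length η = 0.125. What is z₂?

L′(z) = 26z + 10
Step 1: L′(-3) = -68; z₁ = -3 − 0.125·(-68) = 5.5
Step 2: L′(5.5) = 153; z₂ = 5.5 − 0.125·153 = -13.625

-13.625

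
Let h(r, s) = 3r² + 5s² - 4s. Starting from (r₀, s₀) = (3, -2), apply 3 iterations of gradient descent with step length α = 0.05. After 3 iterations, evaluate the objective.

∇h = (6r, 10s - 4)
Step 1: at (3, -2), ∇h = (18, -24) → (3, -2) − 0.05·(18, -24) = (2.1, -0.8)
Step 2: at (2.1, -0.8), ∇h = (12.6, -12) → (2.1, -0.8) − 0.05·(12.6, -12) = (1.47, -0.2)
Step 3: at (1.47, -0.2), ∇h = (8.82, -6) → (1.47, -0.2) − 0.05·(8.82, -6) = (1.029, 0.1)
h(1.029, 0.1) = 2.826523

2.826523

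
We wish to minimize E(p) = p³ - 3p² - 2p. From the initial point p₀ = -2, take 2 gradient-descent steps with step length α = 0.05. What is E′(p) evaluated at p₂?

E′(p) = 3p² - 6p - 2
p₁ = -2 − 0.05·22 = -3.1
p₂ = -3.1 − 0.05·45.43 = -5.3715
E′(p) at (-5.3715) = 116.78803675

116.78803675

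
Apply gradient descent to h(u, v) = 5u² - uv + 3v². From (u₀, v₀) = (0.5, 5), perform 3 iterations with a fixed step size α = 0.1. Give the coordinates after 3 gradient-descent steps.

∇h = (10u - v, -u + 6v)
Step 1: at (0.5, 5), ∇h = (0, 29.5) → (0.5, 5) − 0.1·(0, 29.5) = (0.5, 2.05)
Step 2: at (0.5, 2.05), ∇h = (2.95, 11.8) → (0.5, 2.05) − 0.1·(2.95, 11.8) = (0.205, 0.87)
Step 3: at (0.205, 0.87), ∇h = (1.18, 5.015) → (0.205, 0.87) − 0.1·(1.18, 5.015) = (0.087, 0.3685)

(0.087, 0.3685)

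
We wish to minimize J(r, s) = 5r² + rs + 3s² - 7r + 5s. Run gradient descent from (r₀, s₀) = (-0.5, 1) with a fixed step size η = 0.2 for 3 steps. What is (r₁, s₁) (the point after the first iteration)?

(1.7, -1.1)

∇J = (10r + s - 7, r + 6s + 5)
(r₁, s₁) = (-0.5, 1) − 0.2·(-11, 10.5) = (1.7, -1.1)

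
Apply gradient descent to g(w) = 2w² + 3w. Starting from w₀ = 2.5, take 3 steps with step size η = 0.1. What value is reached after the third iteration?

g′(w) = 4w + 3
Step 1: g′(2.5) = 13; w₁ = 2.5 − 0.1·13 = 1.2
Step 2: g′(1.2) = 7.8; w₂ = 1.2 − 0.1·7.8 = 0.42
Step 3: g′(0.42) = 4.68; w₃ = 0.42 − 0.1·4.68 = -0.048

-0.048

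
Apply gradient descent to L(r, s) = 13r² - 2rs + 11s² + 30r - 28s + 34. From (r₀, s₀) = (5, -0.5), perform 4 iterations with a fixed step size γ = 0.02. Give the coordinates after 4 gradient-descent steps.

(-0.7646848, 1.14466176)

∇L = (26r - 2s + 30, -2r + 22s - 28)
Step 1: at (5, -0.5), ∇L = (161, -49) → (5, -0.5) − 0.02·(161, -49) = (1.78, 0.48)
Step 2: at (1.78, 0.48), ∇L = (75.32, -21) → (1.78, 0.48) − 0.02·(75.32, -21) = (0.2736, 0.9)
Step 3: at (0.2736, 0.9), ∇L = (35.3136, -8.7472) → (0.2736, 0.9) − 0.02·(35.3136, -8.7472) = (-0.432672, 1.074944)
Step 4: at (-0.432672, 1.074944), ∇L = (16.60064, -3.485888) → (-0.432672, 1.074944) − 0.02·(16.60064, -3.485888) = (-0.7646848, 1.14466176)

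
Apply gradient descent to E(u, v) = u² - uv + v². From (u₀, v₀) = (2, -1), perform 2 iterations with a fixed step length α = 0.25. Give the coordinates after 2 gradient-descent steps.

∇E = (2u - v, -u + 2v)
(u₁, v₁) = (2, -1) − 0.25·(5, -4) = (0.75, 0)
(u₂, v₂) = (0.75, 0) − 0.25·(1.5, -0.75) = (0.375, 0.1875)

(0.375, 0.1875)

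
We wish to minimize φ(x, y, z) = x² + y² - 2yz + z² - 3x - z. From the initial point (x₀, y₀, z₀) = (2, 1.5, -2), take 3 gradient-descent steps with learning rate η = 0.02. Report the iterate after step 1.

∇φ = (2x - 3, 2y - 2z, -2y + 2z - 1)
(x₁, y₁, z₁) = (2, 1.5, -2) − 0.02·(1, 7, -8) = (1.98, 1.36, -1.84)

(1.98, 1.36, -1.84)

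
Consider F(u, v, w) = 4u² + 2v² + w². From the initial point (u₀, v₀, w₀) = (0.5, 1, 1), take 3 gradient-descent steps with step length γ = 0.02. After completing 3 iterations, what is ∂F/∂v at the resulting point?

∇F = (8u, 4v, 2w)
Step 1: at (0.5, 1, 1), ∇F = (4, 4, 2) → (0.5, 1, 1) − 0.02·(4, 4, 2) = (0.42, 0.92, 0.96)
Step 2: at (0.42, 0.92, 0.96), ∇F = (3.36, 3.68, 1.92) → (0.42, 0.92, 0.96) − 0.02·(3.36, 3.68, 1.92) = (0.3528, 0.8464, 0.9216)
Step 3: at (0.3528, 0.8464, 0.9216), ∇F = (2.8224, 3.3856, 1.8432) → (0.3528, 0.8464, 0.9216) − 0.02·(2.8224, 3.3856, 1.8432) = (0.296352, 0.778688, 0.884736)
∂F/∂v at (0.296352, 0.778688, 0.884736) = 3.114752

3.114752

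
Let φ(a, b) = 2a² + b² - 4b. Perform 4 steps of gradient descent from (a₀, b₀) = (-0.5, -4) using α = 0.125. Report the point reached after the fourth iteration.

(-0.03125, 0.1015625)

∇φ = (4a, 2b - 4)
Step 1: at (-0.5, -4), ∇φ = (-2, -12) → (-0.5, -4) − 0.125·(-2, -12) = (-0.25, -2.5)
Step 2: at (-0.25, -2.5), ∇φ = (-1, -9) → (-0.25, -2.5) − 0.125·(-1, -9) = (-0.125, -1.375)
Step 3: at (-0.125, -1.375), ∇φ = (-0.5, -6.75) → (-0.125, -1.375) − 0.125·(-0.5, -6.75) = (-0.0625, -0.53125)
Step 4: at (-0.0625, -0.53125), ∇φ = (-0.25, -5.0625) → (-0.0625, -0.53125) − 0.125·(-0.25, -5.0625) = (-0.03125, 0.1015625)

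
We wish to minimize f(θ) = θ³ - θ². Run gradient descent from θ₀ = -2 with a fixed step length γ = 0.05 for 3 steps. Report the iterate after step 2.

f′(θ) = 3θ² - 2θ
Step 1: f′(-2) = 16; θ₁ = -2 − 0.05·16 = -2.8
Step 2: f′(-2.8) = 29.12; θ₂ = -2.8 − 0.05·29.12 = -4.256

-4.256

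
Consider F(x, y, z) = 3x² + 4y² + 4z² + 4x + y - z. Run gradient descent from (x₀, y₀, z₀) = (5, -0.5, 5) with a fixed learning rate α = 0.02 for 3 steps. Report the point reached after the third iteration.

∇F = (6x + 4, 8y + 1, 8z - 1)
Step 1: at (5, -0.5, 5), ∇F = (34, -3, 39) → (5, -0.5, 5) − 0.02·(34, -3, 39) = (4.32, -0.44, 4.22)
Step 2: at (4.32, -0.44, 4.22), ∇F = (29.92, -2.52, 32.76) → (4.32, -0.44, 4.22) − 0.02·(29.92, -2.52, 32.76) = (3.7216, -0.3896, 3.5648)
Step 3: at (3.7216, -0.3896, 3.5648), ∇F = (26.3296, -2.1168, 27.5184) → (3.7216, -0.3896, 3.5648) − 0.02·(26.3296, -2.1168, 27.5184) = (3.195008, -0.347264, 3.014432)

(3.195008, -0.347264, 3.014432)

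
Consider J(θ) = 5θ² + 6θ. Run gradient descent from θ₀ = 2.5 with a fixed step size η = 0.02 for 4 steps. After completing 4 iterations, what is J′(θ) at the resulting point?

12.6976

J′(θ) = 10θ + 6
θ₁ = 2.5 − 0.02·31 = 1.88
θ₂ = 1.88 − 0.02·24.8 = 1.384
θ₃ = 1.384 − 0.02·19.84 = 0.9872
θ₄ = 0.9872 − 0.02·15.872 = 0.66976
J′(θ) at (0.66976) = 12.6976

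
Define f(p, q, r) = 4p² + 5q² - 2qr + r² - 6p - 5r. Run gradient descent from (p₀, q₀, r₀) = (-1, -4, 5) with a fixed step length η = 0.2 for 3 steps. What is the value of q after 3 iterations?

∇f = (8p - 6, 10q - 2r, -2q + 2r - 5)
(p₁, q₁, r₁) = (-1, -4, 5) − 0.2·(-14, -50, 13) = (1.8, 6, 2.4)
(p₂, q₂, r₂) = (1.8, 6, 2.4) − 0.2·(8.4, 55.2, -12.2) = (0.12, -5.04, 4.84)
(p₃, q₃, r₃) = (0.12, -5.04, 4.84) − 0.2·(-5.04, -60.08, 14.76) = (1.128, 6.976, 1.888)
q = 6.976

6.976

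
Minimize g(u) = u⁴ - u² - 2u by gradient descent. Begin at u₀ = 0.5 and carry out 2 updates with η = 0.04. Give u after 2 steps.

0.69344

g′(u) = 4u³ - 2u - 2
u₁ = 0.5 − 0.04·(-2.5) = 0.6
u₂ = 0.6 − 0.04·(-2.336) = 0.69344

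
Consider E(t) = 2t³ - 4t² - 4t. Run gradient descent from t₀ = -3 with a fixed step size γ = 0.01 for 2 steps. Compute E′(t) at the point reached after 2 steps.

175.171586783616

E′(t) = 6t² - 8t - 4
Step 1: E′(-3) = 74; t₁ = -3 − 0.01·74 = -3.74
Step 2: E′(-3.74) = 109.8456; t₂ = -3.74 − 0.01·109.8456 = -4.838456
E′(t) at (-4.838456) = 175.171586783616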